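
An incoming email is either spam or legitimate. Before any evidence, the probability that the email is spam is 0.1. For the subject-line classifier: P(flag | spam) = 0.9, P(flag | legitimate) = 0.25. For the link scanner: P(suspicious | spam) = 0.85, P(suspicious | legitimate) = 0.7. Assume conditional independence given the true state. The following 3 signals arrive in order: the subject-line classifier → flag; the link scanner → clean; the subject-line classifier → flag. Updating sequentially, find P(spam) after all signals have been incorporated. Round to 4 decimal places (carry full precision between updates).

After the subject-line classifier='flag': P(spam) = 0.9·0.1000 / (0.9·0.1000 + 0.25·0.9000) ≈ 0.2857
After the link scanner='clean': P(spam) = 0.15·0.2857 / (0.15·0.2857 + 0.3·0.7143) ≈ 0.1667
After the subject-line classifier='flag': P(spam) = 0.9·0.1667 / (0.9·0.1667 + 0.25·0.8333) ≈ 0.4186

0.4186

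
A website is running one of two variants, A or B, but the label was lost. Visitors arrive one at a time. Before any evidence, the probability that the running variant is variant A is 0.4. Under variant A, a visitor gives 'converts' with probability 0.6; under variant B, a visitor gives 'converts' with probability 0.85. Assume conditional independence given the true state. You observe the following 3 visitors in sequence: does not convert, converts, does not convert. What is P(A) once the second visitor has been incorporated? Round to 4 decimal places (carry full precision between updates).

0.5565

Apply Bayes' rule sequentially, carrying P(A) forward.
After 'does not convert': P(A) = 0.4·0.4000 / (0.4·0.4000 + 0.15·0.6000) ≈ 0.6400
After 'converts': P(A) = 0.6·0.6400 / (0.6·0.6400 + 0.85·0.3600) ≈ 0.5565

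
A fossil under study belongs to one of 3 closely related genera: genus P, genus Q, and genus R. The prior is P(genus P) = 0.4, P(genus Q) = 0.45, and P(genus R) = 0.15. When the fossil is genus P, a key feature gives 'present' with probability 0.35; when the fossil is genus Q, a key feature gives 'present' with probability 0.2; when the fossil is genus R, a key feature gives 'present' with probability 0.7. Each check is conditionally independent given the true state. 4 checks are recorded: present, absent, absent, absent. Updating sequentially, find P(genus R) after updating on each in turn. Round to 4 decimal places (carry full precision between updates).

0.0325

After 'present': normaliser = 0.35·0.4000 + 0.2·0.4500 + 0.7·0.1500; P(genus P) ≈ 0.4179, P(genus Q) ≈ 0.2687, P(genus R) ≈ 0.3134
After 'absent': normaliser = 0.65·0.4179 + 0.8·0.2687 + 0.3·0.3134; P(genus P) ≈ 0.4679, P(genus Q) ≈ 0.3702, P(genus R) ≈ 0.1620
After 'absent': normaliser = 0.65·0.4679 + 0.8·0.3702 + 0.3·0.1620; P(genus P) ≈ 0.4687, P(genus Q) ≈ 0.4564, P(genus R) ≈ 0.0749
After 'absent': normaliser = 0.65·0.4687 + 0.8·0.4564 + 0.3·0.0749; P(genus P) ≈ 0.4401, P(genus Q) ≈ 0.5275, P(genus R) ≈ 0.0325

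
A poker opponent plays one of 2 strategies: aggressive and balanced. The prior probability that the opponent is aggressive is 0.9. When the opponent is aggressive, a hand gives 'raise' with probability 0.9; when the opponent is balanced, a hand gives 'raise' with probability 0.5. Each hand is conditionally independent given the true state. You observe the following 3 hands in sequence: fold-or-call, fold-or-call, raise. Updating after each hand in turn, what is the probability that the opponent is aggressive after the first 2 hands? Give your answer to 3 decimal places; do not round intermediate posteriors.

After 'fold-or-call': P(aggressive) = 0.1·0.9000 / (0.1·0.9000 + 0.5·0.1000) ≈ 0.6429
After 'fold-or-call': P(aggressive) = 0.1·0.6429 / (0.1·0.6429 + 0.5·0.3571) ≈ 0.2647

0.265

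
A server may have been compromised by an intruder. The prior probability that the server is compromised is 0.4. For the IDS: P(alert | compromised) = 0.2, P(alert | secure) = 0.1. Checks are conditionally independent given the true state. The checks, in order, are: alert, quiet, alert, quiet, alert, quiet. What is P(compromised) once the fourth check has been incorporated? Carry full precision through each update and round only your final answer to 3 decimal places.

After 'alert': P(compromised) = 0.2·0.4000 / (0.2·0.4000 + 0.1·0.6000) ≈ 0.5714
After 'quiet': P(compromised) = 0.8·0.5714 / (0.8·0.5714 + 0.9·0.4286) ≈ 0.5424
After 'alert': P(compromised) = 0.2·0.5424 / (0.2·0.5424 + 0.1·0.4576) ≈ 0.7033
After 'quiet': P(compromised) = 0.8·0.7033 / (0.8·0.7033 + 0.9·0.2967) ≈ 0.6781

0.678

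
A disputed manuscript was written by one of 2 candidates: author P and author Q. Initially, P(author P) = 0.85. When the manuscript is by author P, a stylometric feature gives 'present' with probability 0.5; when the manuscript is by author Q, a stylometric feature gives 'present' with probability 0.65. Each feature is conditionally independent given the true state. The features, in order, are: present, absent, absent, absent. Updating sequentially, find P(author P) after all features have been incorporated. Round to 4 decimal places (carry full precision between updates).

After 'present': P(author P) = 0.5·0.8500 / (0.5·0.8500 + 0.65·0.1500) ≈ 0.8134
After 'absent': P(author P) = 0.5·0.8134 / (0.5·0.8134 + 0.35·0.1866) ≈ 0.8616
After 'absent': P(author P) = 0.5·0.8616 / (0.5·0.8616 + 0.35·0.1384) ≈ 0.8989
After 'absent': P(author P) = 0.5·0.8989 / (0.5·0.8989 + 0.35·0.1011) ≈ 0.9271

0.9271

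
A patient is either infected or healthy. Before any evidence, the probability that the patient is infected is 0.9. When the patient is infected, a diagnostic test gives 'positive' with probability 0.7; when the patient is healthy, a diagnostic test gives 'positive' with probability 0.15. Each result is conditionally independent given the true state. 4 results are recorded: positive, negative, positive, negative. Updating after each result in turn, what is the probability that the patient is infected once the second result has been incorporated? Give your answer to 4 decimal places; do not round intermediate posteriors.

After 'positive': P(infected) = 0.7·0.9000 / (0.7·0.9000 + 0.15·0.1000) ≈ 0.9767
After 'negative': P(infected) = 0.3·0.9767 / (0.3·0.9767 + 0.85·0.0233) ≈ 0.9368

0.9368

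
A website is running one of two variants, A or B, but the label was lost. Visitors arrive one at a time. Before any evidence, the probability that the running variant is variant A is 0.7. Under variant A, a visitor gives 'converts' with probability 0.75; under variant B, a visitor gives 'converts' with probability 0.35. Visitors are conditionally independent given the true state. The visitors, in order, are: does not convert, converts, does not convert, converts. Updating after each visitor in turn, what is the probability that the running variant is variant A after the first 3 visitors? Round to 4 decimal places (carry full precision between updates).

After 'does not convert': P(A) = 0.25·0.7000 / (0.25·0.7000 + 0.65·0.3000) ≈ 0.4730
After 'converts': P(A) = 0.75·0.4730 / (0.75·0.4730 + 0.35·0.5270) ≈ 0.6579
After 'does not convert': P(A) = 0.25·0.6579 / (0.25·0.6579 + 0.65·0.3421) ≈ 0.4252

0.4252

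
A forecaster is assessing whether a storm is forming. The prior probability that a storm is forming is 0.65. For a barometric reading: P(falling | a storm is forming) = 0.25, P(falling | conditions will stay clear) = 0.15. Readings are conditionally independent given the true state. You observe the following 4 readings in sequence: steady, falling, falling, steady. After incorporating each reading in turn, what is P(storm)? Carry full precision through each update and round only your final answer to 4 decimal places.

After 'steady': P(storm) = 0.75·0.6500 / (0.75·0.6500 + 0.85·0.3500) ≈ 0.6210
After 'falling': P(storm) = 0.25·0.6210 / (0.25·0.6210 + 0.15·0.3790) ≈ 0.7320
After 'falling': P(storm) = 0.25·0.7320 / (0.25·0.7320 + 0.15·0.2680) ≈ 0.8199
After 'steady': P(storm) = 0.75·0.8199 / (0.75·0.8199 + 0.85·0.1801) ≈ 0.8007

0.8007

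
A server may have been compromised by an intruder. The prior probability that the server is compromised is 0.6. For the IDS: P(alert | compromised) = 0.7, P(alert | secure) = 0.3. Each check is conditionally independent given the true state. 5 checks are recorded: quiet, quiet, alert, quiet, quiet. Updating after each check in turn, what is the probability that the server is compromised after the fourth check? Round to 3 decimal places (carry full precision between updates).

After 'quiet': P(compromised) = 0.3·0.6000 / (0.3·0.6000 + 0.7·0.4000) ≈ 0.3913
After 'quiet': P(compromised) = 0.3·0.3913 / (0.3·0.3913 + 0.7·0.6087) ≈ 0.2160
After 'alert': P(compromised) = 0.7·0.2160 / (0.7·0.2160 + 0.3·0.7840) ≈ 0.3913
After 'quiet': P(compromised) = 0.3·0.3913 / (0.3·0.3913 + 0.7·0.6087) ≈ 0.2160

0.216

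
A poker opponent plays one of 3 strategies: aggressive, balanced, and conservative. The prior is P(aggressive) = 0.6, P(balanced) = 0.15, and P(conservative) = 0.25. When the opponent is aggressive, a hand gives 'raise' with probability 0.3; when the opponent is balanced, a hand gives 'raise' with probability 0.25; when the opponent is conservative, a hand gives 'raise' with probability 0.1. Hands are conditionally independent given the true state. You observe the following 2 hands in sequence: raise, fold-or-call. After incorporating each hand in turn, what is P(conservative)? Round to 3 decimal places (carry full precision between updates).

0.127

After 'raise': normaliser = 0.3·0.6000 + 0.25·0.1500 + 0.1·0.2500; P(aggressive) ≈ 0.7423, P(balanced) ≈ 0.1546, P(conservative) ≈ 0.1031
After 'fold-or-call': normaliser = 0.7·0.7423 + 0.75·0.1546 + 0.9·0.1031; P(aggressive) ≈ 0.7134, P(balanced) ≈ 0.1592, P(conservative) ≈ 0.1274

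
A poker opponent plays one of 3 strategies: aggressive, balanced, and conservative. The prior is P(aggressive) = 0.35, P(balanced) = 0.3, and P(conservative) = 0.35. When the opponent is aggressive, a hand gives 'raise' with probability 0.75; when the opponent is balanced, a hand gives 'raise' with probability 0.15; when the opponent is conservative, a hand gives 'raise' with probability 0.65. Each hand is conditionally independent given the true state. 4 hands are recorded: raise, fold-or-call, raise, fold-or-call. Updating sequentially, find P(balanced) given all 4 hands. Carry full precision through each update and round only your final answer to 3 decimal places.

0.138

After 'raise': normaliser = 0.75·0.3500 + 0.15·0.3000 + 0.65·0.3500; P(aggressive) ≈ 0.4907, P(balanced) ≈ 0.0841, P(conservative) ≈ 0.4252
After 'fold-or-call': normaliser = 0.25·0.4907 + 0.85·0.0841 + 0.35·0.4252; P(aggressive) ≈ 0.3576, P(balanced) ≈ 0.2084, P(conservative) ≈ 0.4339
After 'raise': normaliser = 0.75·0.3576 + 0.15·0.2084 + 0.65·0.4339; P(aggressive) ≈ 0.4612, P(balanced) ≈ 0.0538, P(conservative) ≈ 0.4850
After 'fold-or-call': normaliser = 0.25·0.4612 + 0.85·0.0538 + 0.35·0.4850; P(aggressive) ≈ 0.3486, P(balanced) ≈ 0.1382, P(conservative) ≈ 0.5132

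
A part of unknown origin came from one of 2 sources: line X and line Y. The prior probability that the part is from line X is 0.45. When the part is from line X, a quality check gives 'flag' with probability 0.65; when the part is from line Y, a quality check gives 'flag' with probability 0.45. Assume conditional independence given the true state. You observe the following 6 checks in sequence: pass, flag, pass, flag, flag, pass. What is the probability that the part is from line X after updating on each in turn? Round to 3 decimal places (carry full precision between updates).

0.389

After 'pass': P(line X) = 0.35·0.4500 / (0.35·0.4500 + 0.55·0.5500) ≈ 0.3424
After 'flag': P(line X) = 0.65·0.3424 / (0.65·0.3424 + 0.45·0.6576) ≈ 0.4292
After 'pass': P(line X) = 0.35·0.4292 / (0.35·0.4292 + 0.55·0.5708) ≈ 0.3237
After 'flag': P(line X) = 0.65·0.3237 / (0.65·0.3237 + 0.45·0.6763) ≈ 0.4087
After 'flag': P(line X) = 0.65·0.4087 / (0.65·0.4087 + 0.45·0.5913) ≈ 0.4996
After 'pass': P(line X) = 0.35·0.4996 / (0.35·0.4996 + 0.55·0.5004) ≈ 0.3885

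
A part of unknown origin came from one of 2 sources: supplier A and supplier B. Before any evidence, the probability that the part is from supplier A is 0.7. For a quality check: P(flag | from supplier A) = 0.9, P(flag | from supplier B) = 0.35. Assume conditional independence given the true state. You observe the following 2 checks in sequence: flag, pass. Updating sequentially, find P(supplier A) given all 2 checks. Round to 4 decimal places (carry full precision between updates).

Each posterior becomes the prior for the next update.
After 'flag': P(supplier A) = 0.9·0.7000 / (0.9·0.7000 + 0.35·0.3000) ≈ 0.8571
After 'pass': P(supplier A) = 0.1·0.8571 / (0.1·0.8571 + 0.65·0.1429) ≈ 0.4800

0.4800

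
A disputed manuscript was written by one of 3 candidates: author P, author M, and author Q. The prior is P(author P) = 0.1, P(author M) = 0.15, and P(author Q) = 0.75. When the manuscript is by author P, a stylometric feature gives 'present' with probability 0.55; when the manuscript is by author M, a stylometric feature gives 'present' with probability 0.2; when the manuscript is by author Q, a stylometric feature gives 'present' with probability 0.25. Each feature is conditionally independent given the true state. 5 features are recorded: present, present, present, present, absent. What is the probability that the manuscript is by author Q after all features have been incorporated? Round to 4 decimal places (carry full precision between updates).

Each posterior becomes the prior for the next update.
After 'present': normaliser = 0.55·0.1000 + 0.2·0.1500 + 0.25·0.7500; P(author P) ≈ 0.2018, P(author M) ≈ 0.1101, P(author Q) ≈ 0.6881
After 'present': normaliser = 0.55·0.2018 + 0.2·0.1101 + 0.25·0.6881; P(author P) ≈ 0.3639, P(author M) ≈ 0.0722, P(author Q) ≈ 0.5639
After 'present': normaliser = 0.55·0.3639 + 0.2·0.0722 + 0.25·0.5639; P(author P) ≈ 0.5629, P(author M) ≈ 0.0406, P(author Q) ≈ 0.3965
After 'present': normaliser = 0.55·0.5629 + 0.2·0.0406 + 0.25·0.3965; P(author P) ≈ 0.7427, P(author M) ≈ 0.0195, P(author Q) ≈ 0.2378
After 'absent': normaliser = 0.45·0.7427 + 0.8·0.0195 + 0.75·0.2378; P(author P) ≈ 0.6328, P(author M) ≈ 0.0295, P(author Q) ≈ 0.3377

0.3377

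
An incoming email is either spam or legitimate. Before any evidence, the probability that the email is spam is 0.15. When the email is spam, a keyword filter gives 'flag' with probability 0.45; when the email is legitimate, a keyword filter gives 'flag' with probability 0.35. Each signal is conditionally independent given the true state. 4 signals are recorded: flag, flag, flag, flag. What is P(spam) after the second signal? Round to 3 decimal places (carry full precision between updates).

After 'flag': P(spam) = 0.45·0.1500 / (0.45·0.1500 + 0.35·0.8500) ≈ 0.1849
After 'flag': P(spam) = 0.45·0.1849 / (0.45·0.1849 + 0.35·0.8151) ≈ 0.2258

0.226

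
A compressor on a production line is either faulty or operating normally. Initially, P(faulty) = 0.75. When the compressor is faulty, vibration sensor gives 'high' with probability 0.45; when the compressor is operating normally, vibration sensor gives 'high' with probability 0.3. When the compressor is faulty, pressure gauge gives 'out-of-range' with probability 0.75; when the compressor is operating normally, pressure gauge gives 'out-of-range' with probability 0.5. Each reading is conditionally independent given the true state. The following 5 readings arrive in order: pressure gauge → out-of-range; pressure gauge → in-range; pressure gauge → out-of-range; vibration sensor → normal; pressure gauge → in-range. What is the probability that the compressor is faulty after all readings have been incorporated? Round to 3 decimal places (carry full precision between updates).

After pressure gauge='out-of-range': P(faulty) = 0.75·0.7500 / (0.75·0.7500 + 0.5·0.2500) ≈ 0.8182
After pressure gauge='in-range': P(faulty) = 0.25·0.8182 / (0.25·0.8182 + 0.5·0.1818) ≈ 0.6923
After pressure gauge='out-of-range': P(faulty) = 0.75·0.6923 / (0.75·0.6923 + 0.5·0.3077) ≈ 0.7714
After vibration sensor='normal': P(faulty) = 0.55·0.7714 / (0.55·0.7714 + 0.7·0.2286) ≈ 0.7262
After pressure gauge='in-range': P(faulty) = 0.25·0.7262 / (0.25·0.7262 + 0.5·0.2738) ≈ 0.5701

0.570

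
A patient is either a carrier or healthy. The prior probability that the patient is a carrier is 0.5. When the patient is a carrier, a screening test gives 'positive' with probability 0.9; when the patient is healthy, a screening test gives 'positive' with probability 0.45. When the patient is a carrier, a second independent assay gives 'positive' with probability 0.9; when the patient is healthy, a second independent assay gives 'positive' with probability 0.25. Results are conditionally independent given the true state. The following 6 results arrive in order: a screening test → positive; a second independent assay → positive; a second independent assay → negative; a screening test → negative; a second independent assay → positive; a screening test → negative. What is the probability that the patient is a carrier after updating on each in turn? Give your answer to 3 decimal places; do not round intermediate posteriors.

0.103

After a screening test='positive': P(carrier) = 0.9·0.5000 / (0.9·0.5000 + 0.45·0.5000) ≈ 0.6667
After a second independent assay='positive': P(carrier) = 0.9·0.6667 / (0.9·0.6667 + 0.25·0.3333) ≈ 0.8780
After a second independent assay='negative': P(carrier) = 0.1·0.8780 / (0.1·0.8780 + 0.75·0.1220) ≈ 0.4898
After a screening test='negative': P(carrier) = 0.1·0.4898 / (0.1·0.4898 + 0.55·0.5102) ≈ 0.1486
After a second independent assay='positive': P(carrier) = 0.9·0.1486 / (0.9·0.1486 + 0.25·0.8514) ≈ 0.3859
After a screening test='negative': P(carrier) = 0.1·0.3859 / (0.1·0.3859 + 0.55·0.6141) ≈ 0.1025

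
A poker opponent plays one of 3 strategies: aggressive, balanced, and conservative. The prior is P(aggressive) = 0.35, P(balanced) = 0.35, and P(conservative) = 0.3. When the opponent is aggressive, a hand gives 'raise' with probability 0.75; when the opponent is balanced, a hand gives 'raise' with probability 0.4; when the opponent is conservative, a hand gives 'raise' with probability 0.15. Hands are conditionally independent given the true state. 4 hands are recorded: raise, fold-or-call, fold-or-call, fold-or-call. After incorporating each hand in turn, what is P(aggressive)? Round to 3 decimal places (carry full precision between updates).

0.066

After 'raise': normaliser = 0.75·0.3500 + 0.4·0.3500 + 0.15·0.3000; P(aggressive) ≈ 0.5866, P(balanced) ≈ 0.3128, P(conservative) ≈ 0.1006
After 'fold-or-call': normaliser = 0.25·0.5866 + 0.6·0.3128 + 0.85·0.1006; P(aggressive) ≈ 0.3493, P(balanced) ≈ 0.4471, P(conservative) ≈ 0.2036
After 'fold-or-call': normaliser = 0.25·0.3493 + 0.6·0.4471 + 0.85·0.2036; P(aggressive) ≈ 0.1652, P(balanced) ≈ 0.5075, P(conservative) ≈ 0.3274
After 'fold-or-call': normaliser = 0.25·0.1652 + 0.6·0.5075 + 0.85·0.3274; P(aggressive) ≈ 0.0662, P(balanced) ≈ 0.4879, P(conservative) ≈ 0.4459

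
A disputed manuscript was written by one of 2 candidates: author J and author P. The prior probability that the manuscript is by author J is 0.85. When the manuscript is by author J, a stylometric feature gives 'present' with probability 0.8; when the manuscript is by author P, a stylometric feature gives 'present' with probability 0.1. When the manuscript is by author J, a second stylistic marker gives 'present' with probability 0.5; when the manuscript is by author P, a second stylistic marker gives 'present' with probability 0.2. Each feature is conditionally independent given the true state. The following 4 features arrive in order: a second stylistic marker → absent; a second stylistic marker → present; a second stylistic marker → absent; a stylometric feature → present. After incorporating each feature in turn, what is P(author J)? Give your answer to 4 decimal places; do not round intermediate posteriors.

0.9779

After a second stylistic marker='absent': P(author J) = 0.5·0.8500 / (0.5·0.8500 + 0.8·0.1500) ≈ 0.7798
After a second stylistic marker='present': P(author J) = 0.5·0.7798 / (0.5·0.7798 + 0.2·0.2202) ≈ 0.8985
After a second stylistic marker='absent': P(author J) = 0.5·0.8985 / (0.5·0.8985 + 0.8·0.1015) ≈ 0.8470
After a stylometric feature='present': P(author J) = 0.8·0.8470 / (0.8·0.8470 + 0.1·0.1530) ≈ 0.9779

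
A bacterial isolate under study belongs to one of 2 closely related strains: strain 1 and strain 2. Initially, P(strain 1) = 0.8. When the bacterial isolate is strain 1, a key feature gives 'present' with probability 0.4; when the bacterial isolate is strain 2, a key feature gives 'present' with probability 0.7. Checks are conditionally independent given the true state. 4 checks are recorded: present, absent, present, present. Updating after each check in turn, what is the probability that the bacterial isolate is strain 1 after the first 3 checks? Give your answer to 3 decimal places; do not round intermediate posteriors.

0.723

After 'present': P(strain 1) = 0.4·0.8000 / (0.4·0.8000 + 0.7·0.2000) ≈ 0.6957
After 'absent': P(strain 1) = 0.6·0.6957 / (0.6·0.6957 + 0.3·0.3043) ≈ 0.8205
After 'present': P(strain 1) = 0.4·0.8205 / (0.4·0.8205 + 0.7·0.1795) ≈ 0.7232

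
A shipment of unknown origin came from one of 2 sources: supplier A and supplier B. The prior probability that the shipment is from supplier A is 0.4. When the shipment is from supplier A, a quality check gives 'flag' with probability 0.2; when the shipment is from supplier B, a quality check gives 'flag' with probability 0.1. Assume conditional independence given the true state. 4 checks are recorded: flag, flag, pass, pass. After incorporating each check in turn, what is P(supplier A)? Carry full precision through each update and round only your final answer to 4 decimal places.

0.6781

Each posterior becomes the prior for the next update.
After 'flag': P(supplier A) = 0.2·0.4000 / (0.2·0.4000 + 0.1·0.6000) ≈ 0.5714
After 'flag': P(supplier A) = 0.2·0.5714 / (0.2·0.5714 + 0.1·0.4286) ≈ 0.7273
After 'pass': P(supplier A) = 0.8·0.7273 / (0.8·0.7273 + 0.9·0.2727) ≈ 0.7033
After 'pass': P(supplier A) = 0.8·0.7033 / (0.8·0.7033 + 0.9·0.2967) ≈ 0.6781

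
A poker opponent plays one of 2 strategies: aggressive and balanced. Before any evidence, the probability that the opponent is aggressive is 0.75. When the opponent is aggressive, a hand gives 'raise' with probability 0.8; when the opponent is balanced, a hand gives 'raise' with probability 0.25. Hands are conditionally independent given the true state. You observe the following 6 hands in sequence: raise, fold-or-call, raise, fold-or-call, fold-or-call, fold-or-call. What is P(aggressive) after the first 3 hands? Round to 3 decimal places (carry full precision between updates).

0.891

Each posterior becomes the prior for the next update.
After 'raise': P(aggressive) = 0.8·0.7500 / (0.8·0.7500 + 0.25·0.2500) ≈ 0.9057
After 'fold-or-call': P(aggressive) = 0.2·0.9057 / (0.2·0.9057 + 0.75·0.0943) ≈ 0.7191
After 'raise': P(aggressive) = 0.8·0.7191 / (0.8·0.7191 + 0.25·0.2809) ≈ 0.8912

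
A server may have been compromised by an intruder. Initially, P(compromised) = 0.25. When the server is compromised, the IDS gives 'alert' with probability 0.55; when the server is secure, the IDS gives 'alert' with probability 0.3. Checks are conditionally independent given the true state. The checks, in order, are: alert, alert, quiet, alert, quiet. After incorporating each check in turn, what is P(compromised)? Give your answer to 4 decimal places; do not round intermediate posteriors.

0.4591

Apply Bayes' rule sequentially, carrying P(compromised) forward.
After 'alert': P(compromised) = 0.55·0.2500 / (0.55·0.2500 + 0.3·0.7500) ≈ 0.3793
After 'alert': P(compromised) = 0.55·0.3793 / (0.55·0.3793 + 0.3·0.6207) ≈ 0.5284
After 'quiet': P(compromised) = 0.45·0.5284 / (0.45·0.5284 + 0.7·0.4716) ≈ 0.4187
After 'alert': P(compromised) = 0.55·0.4187 / (0.55·0.4187 + 0.3·0.5813) ≈ 0.5690
After 'quiet': P(compromised) = 0.45·0.5690 / (0.45·0.5690 + 0.7·0.4310) ≈ 0.4591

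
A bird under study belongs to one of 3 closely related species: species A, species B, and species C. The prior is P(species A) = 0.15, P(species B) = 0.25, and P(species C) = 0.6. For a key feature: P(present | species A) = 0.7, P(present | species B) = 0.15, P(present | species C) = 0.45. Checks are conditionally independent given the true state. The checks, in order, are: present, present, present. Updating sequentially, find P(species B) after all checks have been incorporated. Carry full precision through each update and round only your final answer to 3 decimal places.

0.008

Each posterior becomes the prior for the next update.
After 'present': normaliser = 0.7·0.1500 + 0.15·0.2500 + 0.45·0.6000; P(species A) ≈ 0.2545, P(species B) ≈ 0.0909, P(species C) ≈ 0.6545
After 'present': normaliser = 0.7·0.2545 + 0.15·0.0909 + 0.45·0.6545; P(species A) ≈ 0.3664, P(species B) ≈ 0.0280, P(species C) ≈ 0.6056
After 'present': normaliser = 0.7·0.3664 + 0.15·0.0280 + 0.45·0.6056; P(species A) ≈ 0.4810, P(species B) ≈ 0.0079, P(species C) ≈ 0.5111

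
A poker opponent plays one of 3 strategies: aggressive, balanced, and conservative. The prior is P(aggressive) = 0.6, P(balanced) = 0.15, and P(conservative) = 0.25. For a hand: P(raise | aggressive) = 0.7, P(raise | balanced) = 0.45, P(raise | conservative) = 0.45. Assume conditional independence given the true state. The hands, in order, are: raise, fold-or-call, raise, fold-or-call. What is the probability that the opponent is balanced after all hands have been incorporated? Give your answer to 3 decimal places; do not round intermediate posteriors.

0.180

After 'raise': normaliser = 0.7·0.6000 + 0.45·0.1500 + 0.45·0.2500; P(aggressive) ≈ 0.7000, P(balanced) ≈ 0.1125, P(conservative) ≈ 0.1875
After 'fold-or-call': normaliser = 0.3·0.7000 + 0.55·0.1125 + 0.55·0.1875; P(aggressive) ≈ 0.5600, P(balanced) ≈ 0.1650, P(conservative) ≈ 0.2750
After 'raise': normaliser = 0.7·0.5600 + 0.45·0.1650 + 0.45·0.2750; P(aggressive) ≈ 0.6644, P(balanced) ≈ 0.1258, P(conservative) ≈ 0.2097
After 'fold-or-call': normaliser = 0.3·0.6644 + 0.55·0.1258 + 0.55·0.2097; P(aggressive) ≈ 0.5192, P(balanced) ≈ 0.1803, P(conservative) ≈ 0.3005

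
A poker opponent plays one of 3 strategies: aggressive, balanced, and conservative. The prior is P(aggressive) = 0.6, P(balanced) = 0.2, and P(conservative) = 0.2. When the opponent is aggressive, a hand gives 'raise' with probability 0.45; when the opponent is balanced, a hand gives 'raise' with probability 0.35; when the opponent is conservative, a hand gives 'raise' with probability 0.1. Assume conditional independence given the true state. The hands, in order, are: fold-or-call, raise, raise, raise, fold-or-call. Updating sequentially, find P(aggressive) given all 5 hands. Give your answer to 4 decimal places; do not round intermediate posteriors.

After 'fold-or-call': normaliser = 0.55·0.6000 + 0.65·0.2000 + 0.9·0.2000; P(aggressive) ≈ 0.5156, P(balanced) ≈ 0.2031, P(conservative) ≈ 0.2812
After 'raise': normaliser = 0.45·0.5156 + 0.35·0.2031 + 0.1·0.2812; P(aggressive) ≈ 0.7005, P(balanced) ≈ 0.2146, P(conservative) ≈ 0.0849
After 'raise': normaliser = 0.45·0.7005 + 0.35·0.2146 + 0.1·0.0849; P(aggressive) ≈ 0.7904, P(balanced) ≈ 0.1884, P(conservative) ≈ 0.0213
After 'raise': normaliser = 0.45·0.7904 + 0.35·0.1884 + 0.1·0.0213; P(aggressive) ≈ 0.8394, P(balanced) ≈ 0.1556, P(conservative) ≈ 0.0050
After 'fold-or-call': normaliser = 0.55·0.8394 + 0.65·0.1556 + 0.9·0.0050; P(aggressive) ≈ 0.8138, P(balanced) ≈ 0.1783, P(conservative) ≈ 0.0080

0.8138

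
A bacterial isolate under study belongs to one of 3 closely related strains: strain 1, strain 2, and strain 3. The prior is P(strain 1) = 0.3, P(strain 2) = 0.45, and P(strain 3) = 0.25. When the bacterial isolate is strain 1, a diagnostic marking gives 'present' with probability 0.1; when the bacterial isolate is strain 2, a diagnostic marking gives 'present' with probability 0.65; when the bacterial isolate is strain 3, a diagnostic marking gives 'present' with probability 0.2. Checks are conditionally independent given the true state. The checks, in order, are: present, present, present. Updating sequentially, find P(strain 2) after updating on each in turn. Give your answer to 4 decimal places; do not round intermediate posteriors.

0.9817

After 'present': normaliser = 0.1·0.3000 + 0.65·0.4500 + 0.2·0.2500; P(strain 1) ≈ 0.0805, P(strain 2) ≈ 0.7852, P(strain 3) ≈ 0.1342
After 'present': normaliser = 0.1·0.0805 + 0.65·0.7852 + 0.2·0.1342; P(strain 1) ≈ 0.0148, P(strain 2) ≈ 0.9360, P(strain 3) ≈ 0.0492
After 'present': normaliser = 0.1·0.0148 + 0.65·0.9360 + 0.2·0.0492; P(strain 1) ≈ 0.0024, P(strain 2) ≈ 0.9817, P(strain 3) ≈ 0.0159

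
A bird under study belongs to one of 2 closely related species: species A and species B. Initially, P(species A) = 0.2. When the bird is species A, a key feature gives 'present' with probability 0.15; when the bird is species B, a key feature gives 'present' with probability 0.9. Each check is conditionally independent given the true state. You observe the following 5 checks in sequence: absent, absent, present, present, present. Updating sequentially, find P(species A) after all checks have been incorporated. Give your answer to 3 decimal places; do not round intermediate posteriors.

Apply Bayes' rule sequentially, carrying P(species A) forward.
After 'absent': P(species A) = 0.85·0.2000 / (0.85·0.2000 + 0.1·0.8000) ≈ 0.6800
After 'absent': P(species A) = 0.85·0.6800 / (0.85·0.6800 + 0.1·0.3200) ≈ 0.9475
After 'present': P(species A) = 0.15·0.9475 / (0.15·0.9475 + 0.9·0.0525) ≈ 0.7506
After 'present': P(species A) = 0.15·0.7506 / (0.15·0.7506 + 0.9·0.2494) ≈ 0.3341
After 'present': P(species A) = 0.15·0.3341 / (0.15·0.3341 + 0.9·0.6659) ≈ 0.0772

0.077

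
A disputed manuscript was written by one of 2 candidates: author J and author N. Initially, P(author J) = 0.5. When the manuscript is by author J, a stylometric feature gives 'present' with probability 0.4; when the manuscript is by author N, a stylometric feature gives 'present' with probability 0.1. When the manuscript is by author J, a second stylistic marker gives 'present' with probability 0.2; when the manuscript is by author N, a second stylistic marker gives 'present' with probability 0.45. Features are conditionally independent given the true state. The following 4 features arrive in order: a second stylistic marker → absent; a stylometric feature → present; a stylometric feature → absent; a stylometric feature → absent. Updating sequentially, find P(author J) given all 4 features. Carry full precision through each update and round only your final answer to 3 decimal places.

0.721

After a second stylistic marker='absent': P(author J) = 0.8·0.5000 / (0.8·0.5000 + 0.55·0.5000) ≈ 0.5926
After a stylometric feature='present': P(author J) = 0.4·0.5926 / (0.4·0.5926 + 0.1·0.4074) ≈ 0.8533
After a stylometric feature='absent': P(author J) = 0.6·0.8533 / (0.6·0.8533 + 0.9·0.1467) ≈ 0.7950
After a stylometric feature='absent': P(author J) = 0.6·0.7950 / (0.6·0.7950 + 0.9·0.2050) ≈ 0.7211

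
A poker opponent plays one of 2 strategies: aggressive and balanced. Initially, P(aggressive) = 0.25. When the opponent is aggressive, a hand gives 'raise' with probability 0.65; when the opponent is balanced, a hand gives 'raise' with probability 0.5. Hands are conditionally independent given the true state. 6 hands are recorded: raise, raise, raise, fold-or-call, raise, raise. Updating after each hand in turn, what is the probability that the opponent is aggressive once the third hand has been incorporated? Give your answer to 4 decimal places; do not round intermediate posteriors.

After 'raise': P(aggressive) = 0.65·0.2500 / (0.65·0.2500 + 0.5·0.7500) ≈ 0.3023
After 'raise': P(aggressive) = 0.65·0.3023 / (0.65·0.3023 + 0.5·0.6977) ≈ 0.3603
After 'raise': P(aggressive) = 0.65·0.3603 / (0.65·0.3603 + 0.5·0.6397) ≈ 0.4227

0.4227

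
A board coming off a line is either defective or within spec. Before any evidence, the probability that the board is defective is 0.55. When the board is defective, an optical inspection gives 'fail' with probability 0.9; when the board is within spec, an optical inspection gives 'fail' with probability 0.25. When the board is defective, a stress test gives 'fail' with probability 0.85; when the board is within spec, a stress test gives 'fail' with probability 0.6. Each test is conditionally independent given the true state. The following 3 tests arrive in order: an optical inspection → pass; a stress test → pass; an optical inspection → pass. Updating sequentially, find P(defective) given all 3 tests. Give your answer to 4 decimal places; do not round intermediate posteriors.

0.0081

After an optical inspection='pass': P(defective) = 0.1·0.5500 / (0.1·0.5500 + 0.75·0.4500) ≈ 0.1401
After a stress test='pass': P(defective) = 0.15·0.1401 / (0.15·0.1401 + 0.4·0.8599) ≈ 0.0576
After an optical inspection='pass': P(defective) = 0.1·0.0576 / (0.1·0.0576 + 0.75·0.9424) ≈ 0.0081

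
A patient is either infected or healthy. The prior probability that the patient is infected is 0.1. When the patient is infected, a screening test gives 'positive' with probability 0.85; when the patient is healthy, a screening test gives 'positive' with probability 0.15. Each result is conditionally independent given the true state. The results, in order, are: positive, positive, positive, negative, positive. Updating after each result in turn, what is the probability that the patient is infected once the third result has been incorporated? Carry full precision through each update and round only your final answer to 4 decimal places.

0.9529

After 'positive': P(infected) = 0.85·0.1000 / (0.85·0.1000 + 0.15·0.9000) ≈ 0.3864
After 'positive': P(infected) = 0.85·0.3864 / (0.85·0.3864 + 0.15·0.6136) ≈ 0.7811
After 'positive': P(infected) = 0.85·0.7811 / (0.85·0.7811 + 0.15·0.2189) ≈ 0.9529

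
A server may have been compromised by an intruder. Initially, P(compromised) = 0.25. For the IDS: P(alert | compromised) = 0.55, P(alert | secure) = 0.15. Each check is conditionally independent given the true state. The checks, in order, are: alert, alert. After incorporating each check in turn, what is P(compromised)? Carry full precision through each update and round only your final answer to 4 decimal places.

After 'alert': P(compromised) = 0.55·0.2500 / (0.55·0.2500 + 0.15·0.7500) ≈ 0.5500
After 'alert': P(compromised) = 0.55·0.5500 / (0.55·0.5500 + 0.15·0.4500) ≈ 0.8176

0.8176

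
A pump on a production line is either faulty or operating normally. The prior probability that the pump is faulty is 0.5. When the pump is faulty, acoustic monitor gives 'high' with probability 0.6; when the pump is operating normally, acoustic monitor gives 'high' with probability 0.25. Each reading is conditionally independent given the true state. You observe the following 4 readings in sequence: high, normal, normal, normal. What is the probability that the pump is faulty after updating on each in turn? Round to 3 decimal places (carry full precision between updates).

After 'high': P(faulty) = 0.6·0.5000 / (0.6·0.5000 + 0.25·0.5000) ≈ 0.7059
After 'normal': P(faulty) = 0.4·0.7059 / (0.4·0.7059 + 0.75·0.2941) ≈ 0.5614
After 'normal': P(faulty) = 0.4·0.5614 / (0.4·0.5614 + 0.75·0.4386) ≈ 0.4057
After 'normal': P(faulty) = 0.4·0.4057 / (0.4·0.4057 + 0.75·0.5943) ≈ 0.2669

0.267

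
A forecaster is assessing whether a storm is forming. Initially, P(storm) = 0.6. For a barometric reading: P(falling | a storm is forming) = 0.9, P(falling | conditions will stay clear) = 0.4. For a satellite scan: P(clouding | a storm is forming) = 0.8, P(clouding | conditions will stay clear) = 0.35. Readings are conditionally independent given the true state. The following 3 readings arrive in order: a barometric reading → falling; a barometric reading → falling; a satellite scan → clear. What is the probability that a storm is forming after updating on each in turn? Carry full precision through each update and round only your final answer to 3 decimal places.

After a barometric reading='falling': P(storm) = 0.9·0.6000 / (0.9·0.6000 + 0.4·0.4000) ≈ 0.7714
After a barometric reading='falling': P(storm) = 0.9·0.7714 / (0.9·0.7714 + 0.4·0.2286) ≈ 0.8836
After a satellite scan='clear': P(storm) = 0.2·0.8836 / (0.2·0.8836 + 0.65·0.1164) ≈ 0.7003

0.700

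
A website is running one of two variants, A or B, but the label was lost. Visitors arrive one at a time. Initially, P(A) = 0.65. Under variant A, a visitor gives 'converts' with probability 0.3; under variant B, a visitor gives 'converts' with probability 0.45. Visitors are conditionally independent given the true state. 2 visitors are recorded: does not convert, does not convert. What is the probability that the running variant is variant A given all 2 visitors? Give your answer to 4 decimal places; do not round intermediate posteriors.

After 'does not convert': P(A) = 0.7·0.6500 / (0.7·0.6500 + 0.55·0.3500) ≈ 0.7027
After 'does not convert': P(A) = 0.7·0.7027 / (0.7·0.7027 + 0.55·0.2973) ≈ 0.7505

0.7505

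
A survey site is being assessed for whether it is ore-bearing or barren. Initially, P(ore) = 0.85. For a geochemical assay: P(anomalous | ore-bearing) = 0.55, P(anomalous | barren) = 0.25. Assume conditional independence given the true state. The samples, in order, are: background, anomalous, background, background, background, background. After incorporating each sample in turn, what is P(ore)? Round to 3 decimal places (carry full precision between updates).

After 'background': P(ore) = 0.45·0.8500 / (0.45·0.8500 + 0.75·0.1500) ≈ 0.7727
After 'anomalous': P(ore) = 0.55·0.7727 / (0.55·0.7727 + 0.25·0.2273) ≈ 0.8821
After 'background': P(ore) = 0.45·0.8821 / (0.45·0.8821 + 0.75·0.1179) ≈ 0.8178
After 'background': P(ore) = 0.45·0.8178 / (0.45·0.8178 + 0.75·0.1822) ≈ 0.7292
After 'background': P(ore) = 0.45·0.7292 / (0.45·0.7292 + 0.75·0.2708) ≈ 0.6177
After 'background': P(ore) = 0.45·0.6177 / (0.45·0.6177 + 0.75·0.3823) ≈ 0.4922

0.492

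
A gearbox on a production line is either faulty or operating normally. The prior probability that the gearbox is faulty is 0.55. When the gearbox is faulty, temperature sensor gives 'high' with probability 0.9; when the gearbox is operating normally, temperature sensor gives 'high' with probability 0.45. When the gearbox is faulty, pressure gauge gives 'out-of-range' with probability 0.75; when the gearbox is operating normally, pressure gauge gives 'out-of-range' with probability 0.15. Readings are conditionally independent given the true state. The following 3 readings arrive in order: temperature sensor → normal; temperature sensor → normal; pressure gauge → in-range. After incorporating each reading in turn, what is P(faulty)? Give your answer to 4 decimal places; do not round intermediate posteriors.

0.0117

Apply Bayes' rule sequentially, carrying P(faulty) forward.
After temperature sensor='normal': P(faulty) = 0.1·0.5500 / (0.1·0.5500 + 0.55·0.4500) ≈ 0.1818
After temperature sensor='normal': P(faulty) = 0.1·0.1818 / (0.1·0.1818 + 0.55·0.8182) ≈ 0.0388
After pressure gauge='in-range': P(faulty) = 0.25·0.0388 / (0.25·0.0388 + 0.85·0.9612) ≈ 0.0117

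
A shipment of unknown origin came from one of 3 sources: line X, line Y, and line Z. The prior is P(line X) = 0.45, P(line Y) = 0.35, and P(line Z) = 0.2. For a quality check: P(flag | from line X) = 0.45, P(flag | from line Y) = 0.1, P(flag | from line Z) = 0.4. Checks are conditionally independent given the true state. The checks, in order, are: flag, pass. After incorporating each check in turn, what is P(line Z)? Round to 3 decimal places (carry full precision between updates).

After 'flag': normaliser = 0.45·0.4500 + 0.1·0.3500 + 0.4·0.2000; P(line X) ≈ 0.6378, P(line Y) ≈ 0.1102, P(line Z) ≈ 0.2520
After 'pass': normaliser = 0.55·0.6378 + 0.9·0.1102 + 0.6·0.2520; P(line X) ≈ 0.5835, P(line Y) ≈ 0.1650, P(line Z) ≈ 0.2515

0.251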